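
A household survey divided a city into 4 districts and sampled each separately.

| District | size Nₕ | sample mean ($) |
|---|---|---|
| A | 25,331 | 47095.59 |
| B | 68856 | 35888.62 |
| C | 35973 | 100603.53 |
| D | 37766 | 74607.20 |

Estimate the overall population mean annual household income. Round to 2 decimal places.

60150.02

N = 25331 + 68856 + 35973 + 37766 = 167926.
Weight each subgroup mean by Nₕ/N and sum.
Σ Nₕx̄ₕ = 25331·47095.59 + 68856·35888.62 + 35973·100603.53 + 37766·74607.20 = 1192978390.29 + 2471146818.72 + 3619010784.69 + 2817615515.2 = 10100751508.9.
Divide by N: 10100751508.9 / 167926 = 60150.0155... → 60150.02.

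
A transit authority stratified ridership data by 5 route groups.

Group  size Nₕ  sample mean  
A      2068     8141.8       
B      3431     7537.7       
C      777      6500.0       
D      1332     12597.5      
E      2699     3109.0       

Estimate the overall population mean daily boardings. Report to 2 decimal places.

7074.87

N = 10307; weights Wₕ = Nₕ/N = (0.2006, 0.3329, 0.0754, 0.1292, 0.2619).
x̄_st = Σ Wₕ·x̄ₕ = 0.2006·8141.8 + 0.3329·7537.7 + 0.0754·6500.0 + 0.1292·12597.5 + 0.2619·3109.0 ≈ 7074.8668...
→ 7074.87.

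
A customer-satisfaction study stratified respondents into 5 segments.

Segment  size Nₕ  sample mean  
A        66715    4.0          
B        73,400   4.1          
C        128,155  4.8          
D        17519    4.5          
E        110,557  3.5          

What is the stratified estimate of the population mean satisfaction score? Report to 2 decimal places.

4.16

N = 66715 + 73400 + 128155 + 17519 + 110557 = 396346.
Overall mean = Σ (Nₕ/N)·x̄ₕ — weight by population share, not a simple average.
Σ Nₕx̄ₕ = 66715·4.0 + 73400·4.1 + 128155·4.8 + 17519·4.5 + 110557·3.5 = 266860 + 300940 + 615144 + 78835.5 + 386949.5 = 1648729.
Divide by N: 1648729 / 396346 = 4.1598... → 4.16.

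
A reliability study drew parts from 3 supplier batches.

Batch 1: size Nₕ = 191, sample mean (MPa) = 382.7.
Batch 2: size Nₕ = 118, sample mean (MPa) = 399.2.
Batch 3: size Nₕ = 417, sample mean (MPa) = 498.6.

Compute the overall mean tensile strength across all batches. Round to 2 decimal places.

N = 726; weights Wₕ = Nₕ/N = (0.2631, 0.1625, 0.5744).
x̄_st = Σ Wₕ·x̄ₕ = 0.2631·382.7 + 0.1625·399.2 + 0.5744·498.6 ≈ 451.9525...
→ 451.95.

451.95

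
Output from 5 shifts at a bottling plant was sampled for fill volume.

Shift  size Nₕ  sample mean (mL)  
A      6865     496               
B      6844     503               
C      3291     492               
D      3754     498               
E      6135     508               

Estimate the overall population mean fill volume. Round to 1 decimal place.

N = 26889; weights Wₕ = Nₕ/N = (0.2553, 0.2545, 0.1224, 0.1396, 0.2282).
x̄_st = Σ Wₕ·x̄ₕ = 0.2553·496 + 0.2545·503 + 0.1224·492 + 0.1396·498 + 0.2282·508 ≈ 500.309...
→ 500.3.

500.3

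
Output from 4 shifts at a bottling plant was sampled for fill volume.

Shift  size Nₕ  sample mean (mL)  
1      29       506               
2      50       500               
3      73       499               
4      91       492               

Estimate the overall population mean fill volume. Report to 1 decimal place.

497.4

x̄_st = (Σ Nₕx̄ₕ) / (Σ Nₕ) = (29·506 + 50·500 + 73·499 + 91·492) / 243
= 120873 / 243 = 497.420... → 497.4.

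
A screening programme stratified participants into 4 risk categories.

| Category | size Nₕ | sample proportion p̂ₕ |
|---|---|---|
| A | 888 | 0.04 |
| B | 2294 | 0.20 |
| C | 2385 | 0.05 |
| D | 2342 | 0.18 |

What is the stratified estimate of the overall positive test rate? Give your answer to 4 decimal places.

N = 888 + 2294 + 2385 + 2342 = 7909.
Overall proportion = Σ (Nₕ/N)·p̂ₕ.
Σ Nₕp̂ₕ = 35.52 + 458.8 + 119.25 + 421.56 = 1035.13.
1035.13 / 7909 = 0.130880... → 0.1309.

0.1309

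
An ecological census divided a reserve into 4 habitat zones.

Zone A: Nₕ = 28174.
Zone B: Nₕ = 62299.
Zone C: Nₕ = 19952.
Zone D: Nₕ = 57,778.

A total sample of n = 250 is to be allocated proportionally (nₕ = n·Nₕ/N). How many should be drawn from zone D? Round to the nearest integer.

N = 28174 + 62299 + 19952 + 57778 = 168203.
n_D = 250·57778/168203 = 85.875... → 86.

86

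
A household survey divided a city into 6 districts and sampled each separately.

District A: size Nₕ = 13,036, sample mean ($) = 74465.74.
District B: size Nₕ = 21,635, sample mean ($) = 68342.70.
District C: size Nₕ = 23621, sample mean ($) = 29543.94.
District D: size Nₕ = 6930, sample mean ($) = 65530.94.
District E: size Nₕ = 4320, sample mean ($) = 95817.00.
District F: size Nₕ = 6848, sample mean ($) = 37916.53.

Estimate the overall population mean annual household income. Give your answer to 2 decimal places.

N = 76390; weights Wₕ = Nₕ/N = (0.1707, 0.2832, 0.3092, 0.0907, 0.0566, 0.0896).
x̄_st = Σ Wₕ·x̄ₕ = 0.1707·74465.74 + 0.2832·68342.70 + 0.3092·29543.94 + 0.0907·65530.94 + 0.0566·95817.00 + 0.0896·37916.53 ≈ 55961.4918...
→ 55961.49.

55961.49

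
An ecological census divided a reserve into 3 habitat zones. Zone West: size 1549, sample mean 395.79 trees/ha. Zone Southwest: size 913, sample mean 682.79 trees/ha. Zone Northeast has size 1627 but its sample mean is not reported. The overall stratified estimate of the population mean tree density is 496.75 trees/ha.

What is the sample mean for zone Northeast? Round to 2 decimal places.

488.47

N = 1549 + 913 + 1627 = 4089.
Overall total = μ·N = 496.75·4089 = 2031210.75.
Subtract the known strata: 1549·395.79 + 913·682.79 = 1236465.98.
Remaining total for zone Northeast: 2031210.75 − 1236465.98 = 794744.77.
Divide by its size: 794744.77 / 1627 = 488.4725... → 488.47.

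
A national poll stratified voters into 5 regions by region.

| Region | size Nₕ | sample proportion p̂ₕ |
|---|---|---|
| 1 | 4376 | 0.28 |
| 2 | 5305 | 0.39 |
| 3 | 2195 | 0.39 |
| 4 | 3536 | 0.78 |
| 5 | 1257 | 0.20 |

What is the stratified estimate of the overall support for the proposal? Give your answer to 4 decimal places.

N = 4376 + 5305 + 2195 + 3536 + 1257 = 16669.
Overall proportion = Σ (Nₕ/N)·p̂ₕ.
Σ Nₕp̂ₕ = 1225.28 + 2068.95 + 856.05 + 2758.08 + 251.4 = 7159.76.
7159.76 / 16669 = 0.429525... → 0.4295.

0.4295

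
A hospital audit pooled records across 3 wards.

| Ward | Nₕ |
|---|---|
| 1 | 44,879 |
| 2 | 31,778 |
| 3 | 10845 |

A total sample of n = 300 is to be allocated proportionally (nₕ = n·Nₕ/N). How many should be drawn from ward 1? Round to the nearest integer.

154

N = 44879 + 31778 + 10845 = 87502.
n_1 = 300·44879/87502 = 153.867... → 154.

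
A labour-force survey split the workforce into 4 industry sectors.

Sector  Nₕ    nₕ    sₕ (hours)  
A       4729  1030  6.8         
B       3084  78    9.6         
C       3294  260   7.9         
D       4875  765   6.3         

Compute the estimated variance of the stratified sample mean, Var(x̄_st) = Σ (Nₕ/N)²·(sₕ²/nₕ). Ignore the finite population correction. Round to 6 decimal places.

N = 15982; Wₕ = Nₕ/N.
sector A: (4729/15982)²·6.8²/1030 = 0.003930583
sector B: (3084/15982)²·9.6²/78 = 0.043996117
sector C: (3294/15982)²·7.9²/260 = 0.010196844
sector D: (4875/15982)²·6.3²/765 = 0.004827326
Sum = 0.062950870 → 0.062951.

0.062951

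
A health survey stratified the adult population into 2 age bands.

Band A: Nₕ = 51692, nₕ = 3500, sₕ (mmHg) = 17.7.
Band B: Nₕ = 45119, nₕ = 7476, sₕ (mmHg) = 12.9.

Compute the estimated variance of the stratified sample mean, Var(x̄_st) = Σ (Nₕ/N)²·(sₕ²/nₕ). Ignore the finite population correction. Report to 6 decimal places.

0.030355

N = 96811. Term for each stratum: Wₕ²sₕ²/nₕ.
Var(x̄_st) = 0.025519711 + 0.004834813 = 0.030354523 → 0.030355.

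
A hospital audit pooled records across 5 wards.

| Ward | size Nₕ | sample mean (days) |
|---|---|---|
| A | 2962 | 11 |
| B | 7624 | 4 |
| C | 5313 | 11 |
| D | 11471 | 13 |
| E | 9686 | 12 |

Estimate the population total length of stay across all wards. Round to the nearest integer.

386876

Estimate total by summing Nₕ·x̄ₕ over strata.
2962·11 + 7624·4 + 5313·11 + 11471·13 + 9686·12 = 32582 + 30496 + 58443 + 149123 + 116232 = 386876.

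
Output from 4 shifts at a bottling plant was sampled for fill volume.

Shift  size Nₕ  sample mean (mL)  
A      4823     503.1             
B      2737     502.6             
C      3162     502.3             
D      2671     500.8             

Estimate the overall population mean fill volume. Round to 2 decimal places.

502.35

N = 13393; weights Wₕ = Nₕ/N = (0.3601, 0.2044, 0.2361, 0.1994).
x̄_st = Σ Wₕ·x̄ₕ = 0.3601·503.1 + 0.2044·502.6 + 0.2361·502.3 + 0.1994·500.8 ≈ 502.3503...
→ 502.35.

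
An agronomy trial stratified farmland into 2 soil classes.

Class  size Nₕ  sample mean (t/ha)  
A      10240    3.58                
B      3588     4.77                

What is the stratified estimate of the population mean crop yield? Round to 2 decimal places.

N = 13828; weights Wₕ = Nₕ/N = (0.7405, 0.2595).
x̄_st = Σ Wₕ·x̄ₕ = 0.7405·3.58 + 0.2595·4.77 ≈ 3.8888...
→ 3.89.

3.89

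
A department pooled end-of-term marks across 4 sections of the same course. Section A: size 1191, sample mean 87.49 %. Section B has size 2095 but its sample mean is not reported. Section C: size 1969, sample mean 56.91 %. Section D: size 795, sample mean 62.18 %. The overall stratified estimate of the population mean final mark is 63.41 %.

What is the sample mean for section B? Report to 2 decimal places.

N = 1191 + 2095 + 1969 + 795 = 6050.
Overall total = μ·N = 63.41·6050 = 383630.5.
Subtract the known strata: 1191·87.49 + 1969·56.91 + 795·62.18 = 265689.48.
Remaining total for section B: 383630.5 − 265689.48 = 117941.02.
Divide by its size: 117941.02 / 2095 = 56.2964... → 56.30.

56.30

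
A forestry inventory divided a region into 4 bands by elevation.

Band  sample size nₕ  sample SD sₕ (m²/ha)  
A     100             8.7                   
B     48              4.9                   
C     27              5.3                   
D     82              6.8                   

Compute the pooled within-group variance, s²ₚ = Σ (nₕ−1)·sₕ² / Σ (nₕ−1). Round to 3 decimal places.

A: (100−1)·8.7² = 99·75.69 = 7493.31
B: (48−1)·4.9² = 47·24.01 = 1128.47
C: (27−1)·5.3² = 26·28.09 = 730.34
D: (82−1)·6.8² = 81·46.24 = 3745.44
Numerator = 13097.56; denominator = Σ(nₕ−1) = 253.
s²ₚ = 13097.56/253 = 51.76901... → 51.769.

51.769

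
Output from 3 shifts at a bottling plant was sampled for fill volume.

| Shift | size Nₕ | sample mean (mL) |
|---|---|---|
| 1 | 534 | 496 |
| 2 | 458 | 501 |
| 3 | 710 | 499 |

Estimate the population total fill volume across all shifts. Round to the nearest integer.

Population total = Σ Nₕ·x̄ₕ (each stratum's size times its mean).
534·496 + 458·501 + 710·499 = 264864 + 229458 + 354290 = 848612.

848612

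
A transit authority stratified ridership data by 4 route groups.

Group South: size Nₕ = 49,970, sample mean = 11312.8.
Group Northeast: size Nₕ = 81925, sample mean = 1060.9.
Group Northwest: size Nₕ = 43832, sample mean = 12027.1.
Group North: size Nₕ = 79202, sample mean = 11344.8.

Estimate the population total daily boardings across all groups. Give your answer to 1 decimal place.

South: 49970·11312.8 = 565300616
Northeast: 81925·1060.9 = 86914232.5
Northwest: 43832·12027.1 = 527171847.2
North: 79202·11344.8 = 898530849.6
τ̂ = Σ Nₕx̄ₕ = 2077917545.3.

2077917545.3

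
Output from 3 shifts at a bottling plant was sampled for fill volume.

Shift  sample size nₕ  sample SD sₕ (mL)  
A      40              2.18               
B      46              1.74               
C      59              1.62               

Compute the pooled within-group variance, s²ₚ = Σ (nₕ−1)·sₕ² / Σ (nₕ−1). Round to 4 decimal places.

Degrees of freedom: 39 + 45 + 58 = 142.
Σ(nₕ−1)sₕ² = 39·4.7524 + 45·3.0276 + 58·2.6244 = 473.8008.
s²ₚ = 473.8008 / 142 = 3.336625... → 3.3366.

3.3366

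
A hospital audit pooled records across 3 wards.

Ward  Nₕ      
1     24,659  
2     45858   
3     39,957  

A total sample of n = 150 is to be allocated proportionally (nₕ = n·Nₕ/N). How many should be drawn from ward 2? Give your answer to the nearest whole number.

62

N = 24659 + 45858 + 39957 = 110474.
n_2 = 150·45858/110474 = 62.265... → 62.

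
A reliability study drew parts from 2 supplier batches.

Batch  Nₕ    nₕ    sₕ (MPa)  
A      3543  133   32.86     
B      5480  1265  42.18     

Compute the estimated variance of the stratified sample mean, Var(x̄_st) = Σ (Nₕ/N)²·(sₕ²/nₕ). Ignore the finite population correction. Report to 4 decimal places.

N = 9023; Wₕ = Nₕ/N.
batch A: (3543/9023)²·32.86²/133 = 1.2517681
batch B: (5480/9023)²·42.18²/1265 = 0.5187783
Sum = 1.7705464 → 1.7705.

1.7705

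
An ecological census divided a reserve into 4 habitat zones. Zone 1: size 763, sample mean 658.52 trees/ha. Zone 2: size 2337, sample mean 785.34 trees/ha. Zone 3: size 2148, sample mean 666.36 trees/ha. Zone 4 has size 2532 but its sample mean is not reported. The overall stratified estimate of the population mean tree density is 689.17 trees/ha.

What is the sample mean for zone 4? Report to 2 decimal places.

Σ Nₕx̄ₕ = N·μ, so 2532·x̄_4 = 7780·689.17 − (763·658.52 + 2337·785.34 + 2148·666.36).
= 5361742.6 − 3769131.62 = 1592610.98.
x̄_4 = 1592610.98 / 2532 = 628.9933... → 628.99.

628.99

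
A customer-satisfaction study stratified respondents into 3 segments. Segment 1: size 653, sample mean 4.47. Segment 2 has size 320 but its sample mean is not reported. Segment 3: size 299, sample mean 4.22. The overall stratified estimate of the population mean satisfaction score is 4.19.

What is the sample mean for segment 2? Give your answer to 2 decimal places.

3.59

Σ Nₕx̄ₕ = N·μ, so 320·x̄_2 = 1272·4.19 − (653·4.47 + 299·4.22).
= 5329.68 − 4180.69 = 1148.99.
x̄_2 = 1148.99 / 320 = 3.5906... → 3.59.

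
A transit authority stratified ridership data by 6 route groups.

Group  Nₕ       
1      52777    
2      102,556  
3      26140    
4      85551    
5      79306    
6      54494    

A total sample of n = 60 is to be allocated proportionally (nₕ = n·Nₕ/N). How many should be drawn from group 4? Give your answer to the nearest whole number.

13

N = 52777 + 102556 + 26140 + 85551 + 79306 + 54494 = 400824.
n_4 = 60·85551/400824 = 12.806... → 13.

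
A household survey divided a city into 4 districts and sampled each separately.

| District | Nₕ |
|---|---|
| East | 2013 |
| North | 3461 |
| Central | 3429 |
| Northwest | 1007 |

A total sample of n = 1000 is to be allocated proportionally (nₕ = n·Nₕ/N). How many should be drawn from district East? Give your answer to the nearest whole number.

N = 2013 + 3461 + 3429 + 1007 = 9910.
n_East = 1000·2013/9910 = 203.128... → 203.

203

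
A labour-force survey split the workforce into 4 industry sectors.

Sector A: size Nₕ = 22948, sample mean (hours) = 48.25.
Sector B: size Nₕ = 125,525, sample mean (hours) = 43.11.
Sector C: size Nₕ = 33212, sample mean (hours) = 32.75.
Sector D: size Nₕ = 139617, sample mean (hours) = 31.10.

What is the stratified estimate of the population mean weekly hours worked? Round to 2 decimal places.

N = 321302; weights Wₕ = Nₕ/N = (0.0714, 0.3907, 0.1034, 0.4345).
x̄_st = Σ Wₕ·x̄ₕ = 0.0714·48.25 + 0.3907·43.11 + 0.1034·32.75 + 0.4345·31.10 ≈ 37.1875...
→ 37.19.

37.19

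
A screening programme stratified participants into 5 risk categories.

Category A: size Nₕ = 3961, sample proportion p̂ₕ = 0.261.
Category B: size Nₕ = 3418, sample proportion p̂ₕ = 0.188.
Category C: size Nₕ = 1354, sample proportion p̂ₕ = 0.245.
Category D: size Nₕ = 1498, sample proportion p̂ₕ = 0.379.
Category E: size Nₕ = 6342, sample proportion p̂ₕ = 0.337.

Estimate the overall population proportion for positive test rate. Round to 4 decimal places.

0.2844

N = 3961 + 3418 + 1354 + 1498 + 6342 = 16573.
Overall proportion = Σ (Nₕ/N)·p̂ₕ.
Σ Nₕp̂ₕ = 1033.821 + 642.584 + 331.73 + 567.742 + 2137.254 = 4713.131.
4713.131 / 16573 = 0.284386... → 0.2844.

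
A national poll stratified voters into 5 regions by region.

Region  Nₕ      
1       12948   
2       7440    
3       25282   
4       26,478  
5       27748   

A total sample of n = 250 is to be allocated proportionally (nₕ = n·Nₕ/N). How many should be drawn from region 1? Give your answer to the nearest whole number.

Share of region 1 = 12948/99896 = 0.12961.
Allocate 250 × 0.12961 = 32.404... → 32.

32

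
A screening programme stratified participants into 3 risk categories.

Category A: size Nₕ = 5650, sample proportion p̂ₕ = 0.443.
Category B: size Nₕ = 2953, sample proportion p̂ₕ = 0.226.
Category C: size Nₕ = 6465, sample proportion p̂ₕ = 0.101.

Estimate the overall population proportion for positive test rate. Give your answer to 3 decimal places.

0.254

N = 5650 + 2953 + 6465 = 15068.
Overall proportion = Σ (Nₕ/N)·p̂ₕ.
Σ Nₕp̂ₕ = 2502.95 + 667.378 + 652.965 = 3823.293.
3823.293 / 15068 = 0.25374... → 0.254.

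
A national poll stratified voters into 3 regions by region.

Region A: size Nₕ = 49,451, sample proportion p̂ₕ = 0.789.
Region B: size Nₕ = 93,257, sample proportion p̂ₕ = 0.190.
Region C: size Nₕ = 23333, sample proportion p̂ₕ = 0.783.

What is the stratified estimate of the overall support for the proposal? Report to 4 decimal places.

Wₕ = Nₕ/N with N = 166041: 0.2978, 0.5617, 0.1405.
p̂_st = 0.2978·0.789 + 0.5617·0.190 + 0.1405·0.783 ≈ 0.451728... → 0.4517.

0.4517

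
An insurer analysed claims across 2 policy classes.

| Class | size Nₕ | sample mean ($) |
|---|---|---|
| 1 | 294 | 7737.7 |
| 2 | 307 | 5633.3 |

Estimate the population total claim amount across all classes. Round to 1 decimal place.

4004306.9

1: 294·7737.7 = 2274883.8
2: 307·5633.3 = 1729423.1
τ̂ = Σ Nₕx̄ₕ = 4004306.9.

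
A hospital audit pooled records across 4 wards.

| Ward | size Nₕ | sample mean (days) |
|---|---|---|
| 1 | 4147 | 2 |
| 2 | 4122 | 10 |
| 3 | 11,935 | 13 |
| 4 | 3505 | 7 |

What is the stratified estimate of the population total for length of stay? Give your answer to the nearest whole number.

229204

1: 4147·2 = 8294
2: 4122·10 = 41220
3: 11935·13 = 155155
4: 3505·7 = 24535
τ̂ = Σ Nₕx̄ₕ = 229204.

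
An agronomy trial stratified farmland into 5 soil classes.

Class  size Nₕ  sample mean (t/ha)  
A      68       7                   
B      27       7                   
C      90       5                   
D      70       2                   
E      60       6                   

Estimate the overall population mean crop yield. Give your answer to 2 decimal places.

5.13

N = 68 + 27 + 90 + 70 + 60 = 315.
Overall mean = Σ (Nₕ/N)·x̄ₕ — weight by population share, not a simple average.
Σ Nₕx̄ₕ = 68·7 + 27·7 + 90·5 + 70·2 + 60·6 = 476 + 189 + 450 + 140 + 360 = 1615.
Divide by N: 1615 / 315 = 5.1270... → 5.13.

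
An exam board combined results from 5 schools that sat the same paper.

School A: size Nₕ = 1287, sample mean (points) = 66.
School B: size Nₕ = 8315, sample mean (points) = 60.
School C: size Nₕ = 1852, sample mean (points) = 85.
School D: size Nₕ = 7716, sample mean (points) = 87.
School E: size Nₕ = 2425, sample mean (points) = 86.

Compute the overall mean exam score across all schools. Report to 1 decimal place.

N = 1287 + 8315 + 1852 + 7716 + 2425 = 21595.
Overall mean = Σ (Nₕ/N)·x̄ₕ — weight by population share, not a simple average.
Σ Nₕx̄ₕ = 1287·66 + 8315·60 + 1852·85 + 7716·87 + 2425·86 = 84942 + 498900 + 157420 + 671292 + 208550 = 1621104.
Divide by N: 1621104 / 21595 = 75.068... → 75.1.

75.1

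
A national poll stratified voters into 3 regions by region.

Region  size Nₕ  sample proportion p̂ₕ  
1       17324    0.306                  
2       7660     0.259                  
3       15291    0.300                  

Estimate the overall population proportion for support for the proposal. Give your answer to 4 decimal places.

0.2948

Wₕ = Nₕ/N with N = 40275: 0.4301, 0.1902, 0.3797.
p̂_st = 0.4301·0.306 + 0.1902·0.259 + 0.3797·0.300 ≈ 0.294783... → 0.2948.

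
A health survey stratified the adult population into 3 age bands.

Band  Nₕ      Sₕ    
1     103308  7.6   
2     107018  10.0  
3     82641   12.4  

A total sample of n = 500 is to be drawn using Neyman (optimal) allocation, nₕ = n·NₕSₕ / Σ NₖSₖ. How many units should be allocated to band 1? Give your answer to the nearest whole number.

136

Σ NₕSₕ = 103308·7.6 + 107018·10.0 + 82641·12.4 = 2880069.2.
Share for 1: 785140.8/2880069.2 = 0.27261.
n_1 = 500 × 0.27261 = 136.306... → 136.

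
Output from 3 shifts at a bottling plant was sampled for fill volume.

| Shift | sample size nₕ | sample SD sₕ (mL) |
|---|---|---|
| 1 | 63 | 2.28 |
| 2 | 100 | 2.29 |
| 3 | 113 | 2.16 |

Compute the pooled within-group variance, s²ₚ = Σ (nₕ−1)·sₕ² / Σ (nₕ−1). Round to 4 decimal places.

1: (63−1)·2.28² = 62·5.1984 = 322.3008
2: (100−1)·2.29² = 99·5.2441 = 519.1659
3: (113−1)·2.16² = 112·4.6656 = 522.5472
Numerator = 1364.0139; denominator = Σ(nₕ−1) = 273.
s²ₚ = 1364.0139/273 = 4.996388... → 4.9964.

4.9964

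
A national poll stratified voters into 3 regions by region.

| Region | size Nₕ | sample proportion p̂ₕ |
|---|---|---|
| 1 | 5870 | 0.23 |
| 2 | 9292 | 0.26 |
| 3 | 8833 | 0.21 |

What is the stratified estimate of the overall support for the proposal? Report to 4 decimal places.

N = 5870 + 9292 + 8833 = 23995.
Overall proportion = Σ (Nₕ/N)·p̂ₕ.
Σ Nₕp̂ₕ = 1350.1 + 2415.92 + 1854.93 = 5620.95.
5620.95 / 23995 = 0.234255... → 0.2343.

0.2343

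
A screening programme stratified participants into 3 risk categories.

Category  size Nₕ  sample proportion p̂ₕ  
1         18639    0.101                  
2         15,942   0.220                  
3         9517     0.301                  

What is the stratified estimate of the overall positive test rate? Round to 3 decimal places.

Wₕ = Nₕ/N with N = 44098: 0.4227, 0.3615, 0.2158.
p̂_st = 0.4227·0.101 + 0.3615·0.220 + 0.2158·0.301 ≈ 0.18718... → 0.187.

0.187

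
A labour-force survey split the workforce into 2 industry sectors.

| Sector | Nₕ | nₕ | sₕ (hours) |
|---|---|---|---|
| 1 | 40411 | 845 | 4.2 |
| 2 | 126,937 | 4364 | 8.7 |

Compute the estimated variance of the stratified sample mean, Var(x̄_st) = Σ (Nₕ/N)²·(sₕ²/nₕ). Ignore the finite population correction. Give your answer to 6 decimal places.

N = 167348; Wₕ = Nₕ/N.
sector 1: (40411/167348)²·4.2²/845 = 0.001217307
sector 2: (126937/167348)²·8.7²/4364 = 0.009979049
Sum = 0.011196356 → 0.011196.

0.011196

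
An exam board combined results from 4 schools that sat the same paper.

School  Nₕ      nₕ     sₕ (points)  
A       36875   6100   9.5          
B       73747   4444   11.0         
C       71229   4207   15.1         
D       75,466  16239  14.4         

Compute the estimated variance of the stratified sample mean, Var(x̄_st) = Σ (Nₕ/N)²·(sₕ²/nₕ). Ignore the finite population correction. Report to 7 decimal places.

0.0077916

N = 257317; Wₕ = Nₕ/N.
school A: (36875/257317)²·9.5²/6100 = 0.0003038397
school B: (73747/257317)²·11.0²/4444 = 0.0022364700
school C: (71229/257317)²·15.1²/4207 = 0.0041529635
school D: (75466/257317)²·14.4²/16239 = 0.0010983264
Sum = 0.0077915996 → 0.0077916.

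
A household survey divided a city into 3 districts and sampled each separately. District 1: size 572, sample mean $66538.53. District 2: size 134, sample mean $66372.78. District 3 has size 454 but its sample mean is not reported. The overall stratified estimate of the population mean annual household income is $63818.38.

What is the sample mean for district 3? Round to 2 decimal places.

Σ Nₕx̄ₕ = N·μ, so 454·x̄_3 = 1160·63818.38 − (572·66538.53 + 134·66372.78).
= 74029320.8 − 46953991.68 = 27075329.12.
x̄_3 = 27075329.12 / 454 = 59637.2888... → 59637.29.

59637.29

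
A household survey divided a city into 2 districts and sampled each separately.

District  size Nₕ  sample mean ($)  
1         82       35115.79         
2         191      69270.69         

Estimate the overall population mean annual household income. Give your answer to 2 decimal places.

59011.71

N = 82 + 191 = 273.
Overall mean = Σ (Nₕ/N)·x̄ₕ — weight by population share, not a simple average.
Σ Nₕx̄ₕ = 82·35115.79 + 191·69270.69 = 2879494.78 + 13230701.79 = 16110196.57.
Divide by N: 16110196.57 / 273 = 59011.7090... → 59011.71.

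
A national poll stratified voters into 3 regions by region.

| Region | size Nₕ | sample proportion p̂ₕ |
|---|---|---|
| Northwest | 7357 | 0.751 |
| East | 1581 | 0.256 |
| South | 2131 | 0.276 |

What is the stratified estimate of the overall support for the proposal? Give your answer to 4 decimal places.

0.5889

Wₕ = Nₕ/N with N = 11069: 0.6646, 0.1428, 0.1925.
p̂_st = 0.6646·0.751 + 0.1428·0.256 + 0.1925·0.276 ≈ 0.588852... → 0.5889.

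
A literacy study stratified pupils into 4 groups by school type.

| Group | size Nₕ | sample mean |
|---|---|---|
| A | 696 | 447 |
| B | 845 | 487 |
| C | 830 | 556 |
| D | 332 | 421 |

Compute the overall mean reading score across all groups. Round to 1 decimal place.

N = 2703; weights Wₕ = Nₕ/N = (0.2575, 0.3126, 0.3071, 0.1228).
x̄_st = Σ Wₕ·x̄ₕ = 0.2575·447 + 0.3126·487 + 0.3071·556 + 0.1228·421 ≈ 489.781...
→ 489.8.

489.8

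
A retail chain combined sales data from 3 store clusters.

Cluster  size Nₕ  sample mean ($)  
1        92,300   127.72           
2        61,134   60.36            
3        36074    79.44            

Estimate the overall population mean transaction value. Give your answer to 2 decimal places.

x̄_st = (Σ Nₕx̄ₕ) / (Σ Nₕ) = (92300·127.72 + 61134·60.36 + 36074·79.44) / 189508
= 18344322.8 / 189508 = 96.7997... → 96.80.

96.80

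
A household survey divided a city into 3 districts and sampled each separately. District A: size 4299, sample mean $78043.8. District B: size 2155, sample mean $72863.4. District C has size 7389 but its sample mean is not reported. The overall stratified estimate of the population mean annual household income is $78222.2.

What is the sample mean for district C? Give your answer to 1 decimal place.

79888.9

Σ Nₕx̄ₕ = N·μ, so 7389·x̄_C = 13843·78222.2 − (4299·78043.8 + 2155·72863.4).
= 1082829914.6 − 492530923.2 = 590298991.4.
x̄_C = 590298991.4 / 7389 = 79888.888... → 79888.9.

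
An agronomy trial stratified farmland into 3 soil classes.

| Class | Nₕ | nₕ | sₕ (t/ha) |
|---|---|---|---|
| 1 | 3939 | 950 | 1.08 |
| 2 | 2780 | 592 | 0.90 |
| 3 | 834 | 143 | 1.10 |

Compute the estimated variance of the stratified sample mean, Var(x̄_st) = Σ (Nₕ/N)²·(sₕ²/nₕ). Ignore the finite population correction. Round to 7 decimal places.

N = 7553. Term for each stratum: Wₕ²sₕ²/nₕ.
Var(x̄_st) = 0.0003339311 + 0.0001853591 + 0.0001031674 = 0.0006224576 → 0.0006225.

0.0006225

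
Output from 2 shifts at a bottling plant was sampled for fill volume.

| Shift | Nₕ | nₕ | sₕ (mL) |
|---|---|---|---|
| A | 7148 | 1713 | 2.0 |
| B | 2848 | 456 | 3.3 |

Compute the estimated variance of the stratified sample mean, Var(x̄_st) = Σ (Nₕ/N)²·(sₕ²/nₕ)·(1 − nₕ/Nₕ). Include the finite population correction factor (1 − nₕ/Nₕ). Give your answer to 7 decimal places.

0.0025361

N = 9996; Wₕ = Nₕ/N.
shift A: (7148/9996)²·2.0²/1713·(1 − 1713/7148) = 0.0009078921
shift B: (2848/9996)²·3.3²/456·(1 − 456/2848) = 0.0016282148
Sum = 0.0025361069 → 0.0025361.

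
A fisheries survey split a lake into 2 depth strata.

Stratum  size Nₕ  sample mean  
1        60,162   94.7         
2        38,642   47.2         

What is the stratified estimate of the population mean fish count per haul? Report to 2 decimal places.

76.12

N = 60162 + 38642 = 98804.
Weight each subgroup mean by Nₕ/N and sum.
Σ Nₕx̄ₕ = 60162·94.7 + 38642·47.2 = 5697341.4 + 1823902.4 = 7521243.8.
Divide by N: 7521243.8 / 98804 = 76.1229... → 76.12.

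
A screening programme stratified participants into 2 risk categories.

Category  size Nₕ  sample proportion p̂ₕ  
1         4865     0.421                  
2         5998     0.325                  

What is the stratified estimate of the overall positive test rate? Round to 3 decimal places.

Wₕ = Nₕ/N with N = 10863: 0.4479, 0.5521.
p̂_st = 0.4479·0.421 + 0.5521·0.325 ≈ 0.36799... → 0.368.

0.368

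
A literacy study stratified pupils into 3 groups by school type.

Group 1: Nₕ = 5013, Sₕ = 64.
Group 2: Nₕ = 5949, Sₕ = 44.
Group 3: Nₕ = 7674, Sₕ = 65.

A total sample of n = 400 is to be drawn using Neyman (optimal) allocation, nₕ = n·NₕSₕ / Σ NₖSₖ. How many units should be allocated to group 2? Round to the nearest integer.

97

Σ NₕSₕ = 5013·64 + 5949·44 + 7674·65 = 1081398.
Share for 2: 261756/1081398 = 0.24205.
n_2 = 400 × 0.24205 = 96.821... → 97.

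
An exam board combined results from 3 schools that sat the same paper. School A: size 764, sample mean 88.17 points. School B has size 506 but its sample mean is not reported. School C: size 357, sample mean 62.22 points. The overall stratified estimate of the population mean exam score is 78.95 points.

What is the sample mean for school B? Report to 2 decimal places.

76.83

Σ Nₕx̄ₕ = N·μ, so 506·x̄_B = 1627·78.95 − (764·88.17 + 357·62.22).
= 128451.65 − 89574.42 = 38877.23.
x̄_B = 38877.23 / 506 = 76.8325... → 76.83.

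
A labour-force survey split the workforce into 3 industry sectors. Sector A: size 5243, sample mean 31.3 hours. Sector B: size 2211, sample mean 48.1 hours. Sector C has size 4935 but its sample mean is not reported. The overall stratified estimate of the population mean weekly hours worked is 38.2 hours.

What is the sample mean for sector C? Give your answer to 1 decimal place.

N = 5243 + 2211 + 4935 = 12389.
Overall total = μ·N = 38.2·12389 = 473259.8.
Subtract the known strata: 5243·31.3 + 2211·48.1 = 270455.
Remaining total for sector C: 473259.8 − 270455 = 202804.8.
Divide by its size: 202804.8 / 4935 = 41.095... → 41.1.

41.1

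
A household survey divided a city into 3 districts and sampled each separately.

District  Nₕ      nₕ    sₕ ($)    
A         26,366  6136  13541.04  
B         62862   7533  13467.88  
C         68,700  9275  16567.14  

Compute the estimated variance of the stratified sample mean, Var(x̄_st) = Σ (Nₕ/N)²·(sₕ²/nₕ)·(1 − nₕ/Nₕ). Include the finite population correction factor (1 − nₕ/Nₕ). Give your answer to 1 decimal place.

N = 157928. Term for each stratum: Wₕ²sₕ²/nₕ·(1−nₕ/Nₕ).
Var(x̄_st) = 639.0584 + 3357.7878 + 4843.8292 = 8840.6755 → 8840.7.

8840.7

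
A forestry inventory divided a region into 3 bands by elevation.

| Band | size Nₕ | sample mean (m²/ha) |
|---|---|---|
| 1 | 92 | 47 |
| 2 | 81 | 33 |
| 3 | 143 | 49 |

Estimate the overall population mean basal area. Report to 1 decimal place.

N = 92 + 81 + 143 = 316.
Overall mean = Σ (Nₕ/N)·x̄ₕ — weight by population share, not a simple average.
Σ Nₕx̄ₕ = 92·47 + 81·33 + 143·49 = 4324 + 2673 + 7007 = 14004.
Divide by N: 14004 / 316 = 44.316... → 44.3.

44.3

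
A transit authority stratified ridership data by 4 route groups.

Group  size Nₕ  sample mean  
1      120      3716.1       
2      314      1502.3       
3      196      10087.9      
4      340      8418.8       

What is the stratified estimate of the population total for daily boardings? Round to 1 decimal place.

1: 120·3716.1 = 445932
2: 314·1502.3 = 471722.2
3: 196·10087.9 = 1977228.4
4: 340·8418.8 = 2862392
τ̂ = Σ Nₕx̄ₕ = 5757274.6.

5757274.6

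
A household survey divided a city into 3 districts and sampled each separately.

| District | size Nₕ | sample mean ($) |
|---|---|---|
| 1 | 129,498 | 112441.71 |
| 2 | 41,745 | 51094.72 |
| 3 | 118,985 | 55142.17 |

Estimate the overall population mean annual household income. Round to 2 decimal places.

80126.72

N = 129498 + 41745 + 118985 = 290228.
Weight each subgroup mean by Nₕ/N and sum.
Σ Nₕx̄ₕ = 129498·112441.71 + 41745·51094.72 + 118985·55142.17 = 14560976561.58 + 2132949086.4 + 6561091097.45 = 23255016745.43.
Divide by N: 23255016745.43 / 290228 = 80126.7167... → 80126.72.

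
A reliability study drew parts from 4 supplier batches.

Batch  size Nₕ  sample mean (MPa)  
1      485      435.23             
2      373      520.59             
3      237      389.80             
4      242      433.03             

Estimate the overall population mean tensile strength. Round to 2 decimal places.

450.59

N = 1337; weights Wₕ = Nₕ/N = (0.3628, 0.2790, 0.1773, 0.1810).
x̄_st = Σ Wₕ·x̄ₕ = 0.3628·435.23 + 0.2790·520.59 + 0.1773·389.80 + 0.1810·433.03 ≈ 450.5927...
→ 450.59.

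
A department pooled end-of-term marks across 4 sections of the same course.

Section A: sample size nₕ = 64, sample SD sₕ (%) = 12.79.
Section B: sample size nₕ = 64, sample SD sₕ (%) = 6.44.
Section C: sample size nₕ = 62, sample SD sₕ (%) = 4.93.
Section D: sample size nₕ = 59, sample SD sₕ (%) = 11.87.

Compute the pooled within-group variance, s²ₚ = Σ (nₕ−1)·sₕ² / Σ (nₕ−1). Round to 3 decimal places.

92.136

A: (64−1)·12.79² = 63·163.5841 = 10305.7983
B: (64−1)·6.44² = 63·41.4736 = 2612.8368
C: (62−1)·4.93² = 61·24.3049 = 1482.5989
D: (59−1)·11.87² = 58·140.8969 = 8172.0202
Numerator = 22573.2542; denominator = Σ(nₕ−1) = 245.
s²ₚ = 22573.2542/245 = 92.13573... → 92.136.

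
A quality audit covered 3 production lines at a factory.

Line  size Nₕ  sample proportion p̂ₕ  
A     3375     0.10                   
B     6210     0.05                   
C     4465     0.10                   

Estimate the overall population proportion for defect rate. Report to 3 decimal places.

0.078

N = 3375 + 6210 + 4465 = 14050.
Overall proportion = Σ (Nₕ/N)·p̂ₕ.
Σ Nₕp̂ₕ = 337.5 + 310.5 + 446.5 = 1094.5.
1094.5 / 14050 = 0.07790... → 0.078.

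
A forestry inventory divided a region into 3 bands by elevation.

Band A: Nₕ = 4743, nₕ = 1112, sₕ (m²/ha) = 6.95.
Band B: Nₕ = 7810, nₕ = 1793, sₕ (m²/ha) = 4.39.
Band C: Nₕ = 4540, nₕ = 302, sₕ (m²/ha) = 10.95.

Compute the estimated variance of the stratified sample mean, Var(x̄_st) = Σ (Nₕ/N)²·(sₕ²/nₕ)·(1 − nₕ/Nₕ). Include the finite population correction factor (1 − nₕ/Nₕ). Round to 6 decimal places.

N = 17093. Term for each stratum: Wₕ²sₕ²/nₕ·(1−nₕ/Nₕ).
Var(x̄_st) = 0.002560399 + 0.001728794 + 0.026145775 = 0.030434967 → 0.030435.

0.030435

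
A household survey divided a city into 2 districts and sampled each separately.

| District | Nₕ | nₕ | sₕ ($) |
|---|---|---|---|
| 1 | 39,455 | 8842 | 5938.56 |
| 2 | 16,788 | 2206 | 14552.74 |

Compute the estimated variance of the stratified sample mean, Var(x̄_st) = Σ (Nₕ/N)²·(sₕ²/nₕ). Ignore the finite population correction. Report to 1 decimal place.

N = 56243. Term for each stratum: Wₕ²sₕ²/nₕ.
Var(x̄_st) = 1962.8130 + 8553.5224 = 10516.3354 → 10516.3.

10516.3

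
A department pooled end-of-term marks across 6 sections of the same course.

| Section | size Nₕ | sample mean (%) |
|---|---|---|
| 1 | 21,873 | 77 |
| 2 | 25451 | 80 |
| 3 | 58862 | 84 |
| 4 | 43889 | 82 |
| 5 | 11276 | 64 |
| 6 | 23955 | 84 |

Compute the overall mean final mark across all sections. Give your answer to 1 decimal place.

80.9

N = 185306; weights Wₕ = Nₕ/N = (0.1180, 0.1373, 0.3176, 0.2368, 0.0609, 0.1293).
x̄_st = Σ Wₕ·x̄ₕ = 0.1180·77 + 0.1373·80 + 0.3176·84 + 0.2368·82 + 0.0609·64 + 0.1293·84 ≈ 80.934...
→ 80.9.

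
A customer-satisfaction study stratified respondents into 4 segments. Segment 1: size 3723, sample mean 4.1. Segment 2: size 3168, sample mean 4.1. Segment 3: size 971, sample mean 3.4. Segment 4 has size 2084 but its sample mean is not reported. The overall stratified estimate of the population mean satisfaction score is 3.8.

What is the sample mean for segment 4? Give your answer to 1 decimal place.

N = 3723 + 3168 + 971 + 2084 = 9946.
Overall total = μ·N = 3.8·9946 = 37794.8.
Subtract the known strata: 3723·4.1 + 3168·4.1 + 971·3.4 = 31554.5.
Remaining total for segment 4: 37794.8 − 31554.5 = 6240.3.
Divide by its size: 6240.3 / 2084 = 2.994... → 3.0.

3.0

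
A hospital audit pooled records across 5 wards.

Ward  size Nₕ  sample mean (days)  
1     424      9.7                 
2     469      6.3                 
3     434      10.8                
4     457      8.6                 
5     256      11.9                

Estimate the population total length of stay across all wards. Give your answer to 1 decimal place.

1: 424·9.7 = 4112.8
2: 469·6.3 = 2954.7
3: 434·10.8 = 4687.2
4: 457·8.6 = 3930.2
5: 256·11.9 = 3046.4
τ̂ = Σ Nₕx̄ₕ = 18731.3.

18731.3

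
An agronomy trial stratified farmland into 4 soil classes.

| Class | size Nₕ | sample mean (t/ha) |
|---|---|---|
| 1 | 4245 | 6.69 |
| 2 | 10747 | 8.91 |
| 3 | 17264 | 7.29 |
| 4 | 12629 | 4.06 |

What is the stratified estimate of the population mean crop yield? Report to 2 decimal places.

x̄_st = (Σ Nₕx̄ₕ) / (Σ Nₕ) = (4245·6.69 + 10747·8.91 + 17264·7.29 + 12629·4.06) / 44885
= 301283.12 / 44885 = 6.7123... → 6.71.

6.71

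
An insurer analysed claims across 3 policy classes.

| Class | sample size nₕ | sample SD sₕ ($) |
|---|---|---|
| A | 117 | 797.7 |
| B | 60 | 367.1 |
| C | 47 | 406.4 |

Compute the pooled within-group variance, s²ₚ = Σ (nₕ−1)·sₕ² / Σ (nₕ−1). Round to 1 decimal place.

404353.5

A: (117−1)·797.7² = 116·636325.29 = 73813733.64
B: (60−1)·367.1² = 59·134762.41 = 7950982.19
C: (47−1)·406.4² = 46·165160.96 = 7597404.16
Numerator = 89362119.99; denominator = Σ(nₕ−1) = 221.
s²ₚ = 89362119.99/221 = 404353.484... → 404353.5.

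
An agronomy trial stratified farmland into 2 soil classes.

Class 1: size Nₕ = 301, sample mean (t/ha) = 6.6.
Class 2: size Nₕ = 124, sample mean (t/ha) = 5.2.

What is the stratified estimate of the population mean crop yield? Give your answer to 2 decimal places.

6.19

N = 301 + 124 = 425.
Overall mean = Σ (Nₕ/N)·x̄ₕ — weight by population share, not a simple average.
Σ Nₕx̄ₕ = 301·6.6 + 124·5.2 = 1986.6 + 644.8 = 2631.4.
Divide by N: 2631.4 / 425 = 6.1915... → 6.19.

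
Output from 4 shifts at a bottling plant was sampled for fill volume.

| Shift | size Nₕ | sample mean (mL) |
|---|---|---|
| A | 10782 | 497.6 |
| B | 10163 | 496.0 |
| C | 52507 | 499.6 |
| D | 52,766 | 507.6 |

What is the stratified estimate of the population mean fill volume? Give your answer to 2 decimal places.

x̄_st = (Σ Nₕx̄ₕ) / (Σ Nₕ) = (10782·497.6 + 10163·496.0 + 52507·499.6 + 52766·507.6) / 126218
= 63422490 / 126218 = 502.4837... → 502.48.

502.48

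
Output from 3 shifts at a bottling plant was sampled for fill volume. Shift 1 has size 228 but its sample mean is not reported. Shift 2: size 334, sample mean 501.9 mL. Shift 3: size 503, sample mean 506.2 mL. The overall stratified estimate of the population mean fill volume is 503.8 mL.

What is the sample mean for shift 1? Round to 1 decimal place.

501.3

N = 228 + 334 + 503 = 1065.
Overall total = μ·N = 503.8·1065 = 536547.
Subtract the known strata: 334·501.9 + 503·506.2 = 422253.2.
Remaining total for shift 1: 536547 − 422253.2 = 114293.8.
Divide by its size: 114293.8 / 228 = 501.289... → 501.3.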